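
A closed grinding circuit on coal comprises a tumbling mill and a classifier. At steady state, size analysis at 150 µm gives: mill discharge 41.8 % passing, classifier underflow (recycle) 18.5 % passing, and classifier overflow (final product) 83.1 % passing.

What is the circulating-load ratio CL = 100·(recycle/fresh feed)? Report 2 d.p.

CL = 177.25 %

Mass balance on the −150 µm fraction:
(1+r)·d = r·u + o ⇒ r = (o−d)/(d−u)
r = (83.1 − 41.8)/(41.8 − 18.5) = 41.3/23.3 = 1.7725
CL = 100·r = 177.25 %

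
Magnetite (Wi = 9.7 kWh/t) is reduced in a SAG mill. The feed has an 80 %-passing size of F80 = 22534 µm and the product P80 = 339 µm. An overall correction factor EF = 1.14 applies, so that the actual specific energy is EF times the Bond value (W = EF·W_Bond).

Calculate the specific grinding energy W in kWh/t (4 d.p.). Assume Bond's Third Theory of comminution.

W = 10·Wi·(P80^(-½) − F80^(-½))
1/√339 = 0.054313;  1/√22534 = 0.006662
W = 10·9.7·(0.054313 − 0.006662) = 4.6221 kWh/t
Apply correction: 4.6221 × 1.14 = 5.2692 kWh/t

W = 5.2692 kWh/t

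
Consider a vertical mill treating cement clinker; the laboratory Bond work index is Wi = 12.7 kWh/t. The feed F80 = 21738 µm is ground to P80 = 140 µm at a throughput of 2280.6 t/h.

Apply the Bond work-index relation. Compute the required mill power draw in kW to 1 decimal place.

Bond:  W = 10 Wi (1/√P − 1/√F)
W = 10·12.7·(1/√140 − 1/√21738) = 10·12.7·(0.077733) = 9.8721 kWh/t
P = W·T = 9.8721·2280.6 = 22514.3 kW

P = 22514.3 kW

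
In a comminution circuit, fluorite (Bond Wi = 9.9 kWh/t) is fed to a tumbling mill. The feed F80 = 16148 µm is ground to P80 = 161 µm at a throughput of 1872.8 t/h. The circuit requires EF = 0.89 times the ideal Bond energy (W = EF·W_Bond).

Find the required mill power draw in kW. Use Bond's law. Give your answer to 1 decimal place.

W_Bond = 10·Wi·(1/√P₈₀ − 1/√F₈₀)
W = 10·9.9·(1/√161 − 1/√16148) = 10·9.9·(0.070942) = 7.0232 kWh/t
Corrected W = EF·W_Bond = 0.89·7.0232 = 6.2507 kWh/t
Mill draw = 6.2507 × 1872.8 = 11706.3 kW

P = 11706.3 kW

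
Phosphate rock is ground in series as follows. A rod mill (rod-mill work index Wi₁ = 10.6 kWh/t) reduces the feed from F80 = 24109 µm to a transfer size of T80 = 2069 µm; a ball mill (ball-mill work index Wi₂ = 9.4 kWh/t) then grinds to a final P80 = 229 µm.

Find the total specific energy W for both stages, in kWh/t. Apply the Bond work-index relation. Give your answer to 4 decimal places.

W = 5.7928 kWh/t

W = 10 Wi (1/√P80 − 1/√F80)  [Bond]
Stage 1 (24109→2069 µm, Wi₁=10.6): W₁ = 10·10.6·(0.021985 − 0.006440) = 1.6477 kWh/t
Stage 2 (2069→229 µm, Wi₂=9.4): W₂ = 10·9.4·(0.066082 − 0.021985) = 4.1451 kWh/t
W = W₁ + W₂ = 1.6477 + 4.1451 = 5.7928 kWh/t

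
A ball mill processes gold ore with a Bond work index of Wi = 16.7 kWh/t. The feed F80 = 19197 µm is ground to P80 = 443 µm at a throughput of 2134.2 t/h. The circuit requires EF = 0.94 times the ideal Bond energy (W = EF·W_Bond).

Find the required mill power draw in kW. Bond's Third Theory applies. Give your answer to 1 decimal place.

Bond:  W = 10 Wi (1/√P − 1/√F)
W = 10·16.7·(1/√443 − 1/√19197) = 10·16.7·(0.040294) = 6.7291 kWh/t
W_actual = 0.94 × 6.7291 = 6.3254 kWh/t
P = W·T = 6.3254·2134.2 = 13499.6 kW

P = 13499.6 kW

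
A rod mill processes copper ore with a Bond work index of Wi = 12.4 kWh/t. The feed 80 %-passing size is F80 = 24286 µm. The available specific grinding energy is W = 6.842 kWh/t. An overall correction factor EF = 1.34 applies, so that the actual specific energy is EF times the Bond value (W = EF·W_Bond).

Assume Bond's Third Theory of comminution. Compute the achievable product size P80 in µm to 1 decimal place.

P80 = 441.5 µm

W = 10 Wi (1/√P80 − 1/√F80)  [Bond]
W_Bond = W / EF = 6.842 / 1.34 = 5.1060 kWh/t
⇒ 1/√P80 = W_Bond/(10·Wi) + 1/√F80
  = 5.1060/(10·12.4) + 1/√24286 = 0.041177 + 0.006417 = 0.047594
P80 = (1/0.047594)² = 21.0110² = 441.46 µm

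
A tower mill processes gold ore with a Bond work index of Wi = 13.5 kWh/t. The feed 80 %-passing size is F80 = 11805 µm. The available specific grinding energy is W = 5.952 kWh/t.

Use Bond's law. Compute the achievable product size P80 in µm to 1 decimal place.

W = 10·Wi·(P80^(-½) − F80^(-½))
P80^-0.5 = F80^-0.5 + W/(10 Wi)
  = 5.9520/(10·13.5) + 1/√11805 = 0.044089 + 0.009204 = 0.053293
P80 = (1/0.053293)² = 18.7643² = 352.10 µm

P80 = 352.1 µm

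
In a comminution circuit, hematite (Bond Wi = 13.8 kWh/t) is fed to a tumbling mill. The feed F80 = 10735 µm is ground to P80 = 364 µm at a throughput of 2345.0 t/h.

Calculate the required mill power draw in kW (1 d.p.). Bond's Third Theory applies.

Bond: W = 10·Wi·(1/√P80 − 1/√F80)
W = 10·13.8·(1/√364 − 1/√10735) = 10·13.8·(0.042763) = 5.9012 kWh/t
Mill draw = 5.9012 × 2345.0 = 13838.4 kW

P = 13838.4 kW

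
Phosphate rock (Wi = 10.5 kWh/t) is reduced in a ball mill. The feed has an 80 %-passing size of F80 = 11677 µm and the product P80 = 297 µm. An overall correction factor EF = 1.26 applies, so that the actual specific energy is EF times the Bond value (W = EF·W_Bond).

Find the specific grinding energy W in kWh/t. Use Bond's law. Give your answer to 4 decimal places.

W = 10 Wi (1/√P80 − 1/√F80)  [Bond]
1/√297 = 0.058026;  1/√11677 = 0.009254
W = 10·10.5·(0.058026 − 0.009254) = 5.1210 kWh/t
With EF = 1.26: W = 5.1210·1.26 = 6.4525 kWh/t

W = 6.4525 kWh/t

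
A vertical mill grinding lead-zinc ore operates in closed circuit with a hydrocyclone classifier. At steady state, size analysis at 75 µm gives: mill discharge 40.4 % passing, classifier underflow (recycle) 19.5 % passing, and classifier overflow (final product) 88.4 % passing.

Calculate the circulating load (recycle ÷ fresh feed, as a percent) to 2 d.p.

Classifier node, passing 75 µm:
(1+r)·d = r·u + o ⇒ r = (o−d)/(d−u)
r = (88.4 − 40.4)/(40.4 − 19.5) = 48.0/20.9 = 2.2967
CL = 100·r = 229.67 %

CL = 229.67 %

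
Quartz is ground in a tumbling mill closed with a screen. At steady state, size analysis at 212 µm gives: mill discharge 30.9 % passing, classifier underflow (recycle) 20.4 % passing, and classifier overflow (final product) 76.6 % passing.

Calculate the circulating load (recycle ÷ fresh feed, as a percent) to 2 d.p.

Mass balance on the −212 µm fraction:
(1+r)d = ru + o → r = (o−d)/(d−u)
r = (76.6 − 30.9)/(30.9 − 20.4) = 45.7/10.5 = 4.3524
CL = 100·r = 435.24 %

CL = 435.24 %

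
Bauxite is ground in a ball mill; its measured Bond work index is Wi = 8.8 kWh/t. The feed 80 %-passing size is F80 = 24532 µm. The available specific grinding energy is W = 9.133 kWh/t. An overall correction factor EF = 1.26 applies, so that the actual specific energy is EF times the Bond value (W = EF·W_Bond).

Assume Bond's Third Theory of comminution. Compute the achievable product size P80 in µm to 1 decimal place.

Bond: W = 10·Wi·(1/√P80 − 1/√F80)
W_Bond = W / EF = 9.133 / 1.26 = 7.2484 kWh/t
⇒ 1/√P80 = W_Bond/(10 Wi) + 1/√F80
  = 7.2484/(10·8.8) + 1/√24532 = 0.082368 + 0.006385 = 0.088753
P80 = (1/0.088753)² = 11.2672² = 126.95 µm

P80 = 127.0 µm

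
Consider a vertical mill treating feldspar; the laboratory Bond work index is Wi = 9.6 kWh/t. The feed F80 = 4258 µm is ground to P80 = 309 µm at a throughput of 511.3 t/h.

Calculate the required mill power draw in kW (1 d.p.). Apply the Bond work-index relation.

P = 2040.1 kW

Bond: W = 10·Wi·(1/√P80 − 1/√F80)
W = 10·9.6·(1/√309 − 1/√4258) = 10·9.6·(0.041563) = 3.9901 kWh/t
Mill draw = 3.9901 × 511.3 = 2040.1 kW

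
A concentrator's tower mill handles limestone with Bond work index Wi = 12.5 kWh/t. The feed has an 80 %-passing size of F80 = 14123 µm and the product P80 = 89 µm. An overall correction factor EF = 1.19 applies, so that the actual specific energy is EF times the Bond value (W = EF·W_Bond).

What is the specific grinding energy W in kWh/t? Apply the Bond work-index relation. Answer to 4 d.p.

W = 14.5158 kWh/t

W = 10·Wi·[P80^(−½) − F80^(−½)]
1/√89 = 0.106000;  1/√14123 = 0.008415
W = 10·12.5·(0.106000 − 0.008415) = 12.1981 kWh/t
With EF = 1.19: W = 12.1981·1.19 = 14.5158 kWh/t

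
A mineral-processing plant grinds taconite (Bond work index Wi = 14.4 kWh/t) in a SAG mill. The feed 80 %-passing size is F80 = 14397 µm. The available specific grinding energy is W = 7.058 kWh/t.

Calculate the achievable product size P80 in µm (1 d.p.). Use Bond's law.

P80 = 304.1 µm

W_Bond = 10·Wi·(1/√P₈₀ − 1/√F₈₀)
P80^(−½) = W/(10 Wi) + F80^(−½)
  = 7.0580/(10·14.4) + 1/√14397 = 0.049014 + 0.008334 = 0.057348
P80 = (1/0.057348)² = 17.4374² = 304.06 µm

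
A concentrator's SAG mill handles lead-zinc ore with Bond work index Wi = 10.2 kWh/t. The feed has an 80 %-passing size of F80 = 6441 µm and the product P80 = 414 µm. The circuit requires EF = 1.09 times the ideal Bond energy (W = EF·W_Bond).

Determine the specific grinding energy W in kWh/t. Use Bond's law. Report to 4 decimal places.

W = 10·Wi·(P80^(-½) − F80^(-½))
1/√414 = 0.049147;  1/√6441 = 0.012460
W = 10·10.2·(0.049147 − 0.012460) = 3.7421 kWh/t
With EF = 1.09: W = 3.7421·1.09 = 4.0789 kWh/t

W = 4.0789 kWh/t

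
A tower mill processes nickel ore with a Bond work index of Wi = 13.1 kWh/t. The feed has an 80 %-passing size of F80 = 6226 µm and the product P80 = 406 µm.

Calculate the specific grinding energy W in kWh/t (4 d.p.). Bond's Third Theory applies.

W = 4.8412 kWh/t

W = 10·Wi·(P80^(-½) − F80^(-½))
1/√406 = 0.049629;  1/√6226 = 0.012673
W = 10·13.1·(0.049629 − 0.012673) = 4.8412 kWh/t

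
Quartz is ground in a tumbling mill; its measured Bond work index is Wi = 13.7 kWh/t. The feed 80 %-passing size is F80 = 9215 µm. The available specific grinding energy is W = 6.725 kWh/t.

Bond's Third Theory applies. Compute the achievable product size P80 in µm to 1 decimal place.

Bond: W = 10·Wi·(1/√P80 − 1/√F80)
P80^-0.5 = F80^-0.5 + W/(10 Wi)
  = 6.7250/(10·13.7) + 1/√9215 = 0.049088 + 0.010417 = 0.059505
P80 = (1/0.059505)² = 16.8054² = 282.42 µm

P80 = 282.4 µm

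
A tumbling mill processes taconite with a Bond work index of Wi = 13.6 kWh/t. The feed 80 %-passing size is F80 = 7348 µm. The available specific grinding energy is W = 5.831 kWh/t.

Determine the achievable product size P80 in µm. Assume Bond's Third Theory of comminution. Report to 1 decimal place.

W = 10·Wi·[P80^(−½) − F80^(−½)]
P80^-0.5 = F80^-0.5 + W/(10 Wi)
  = 5.8310/(10·13.6) + 1/√7348 = 0.042875 + 0.011666 = 0.054541
P80 = (1/0.054541)² = 18.3349² = 336.17 µm

P80 = 336.2 µm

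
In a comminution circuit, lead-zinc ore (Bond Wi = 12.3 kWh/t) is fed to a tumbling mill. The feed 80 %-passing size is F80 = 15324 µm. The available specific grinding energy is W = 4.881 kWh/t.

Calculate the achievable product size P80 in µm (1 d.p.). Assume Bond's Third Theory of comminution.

P80 = 438.4 µm

W = 10 Wi / √P80 − 10 Wi / √F80
⇒ 1/√P80 = W/(10 Wi) + 1/√F80
  = 4.8810/(10·12.3) + 1/√15324 = 0.039683 + 0.008078 = 0.047761
P80 = (1/0.047761)² = 20.9375² = 438.38 µm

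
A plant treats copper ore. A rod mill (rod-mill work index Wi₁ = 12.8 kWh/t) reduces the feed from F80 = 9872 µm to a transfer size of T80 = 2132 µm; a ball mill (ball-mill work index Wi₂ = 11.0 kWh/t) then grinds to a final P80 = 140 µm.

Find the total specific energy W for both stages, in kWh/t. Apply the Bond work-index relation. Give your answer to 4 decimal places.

W = 8.3983 kWh/t

W = 10 Wi / √P80 − 10 Wi / √F80
Stage 1 (9872→2132 µm, Wi₁=12.8): W₁ = 10·12.8·(0.021657 − 0.010065) = 1.4839 kWh/t
Stage 2 (2132→140 µm, Wi₂=11.0): W₂ = 10·11.0·(0.084515 − 0.021657) = 6.9144 kWh/t
W = W₁ + W₂ = 1.4839 + 6.9144 = 8.3983 kWh/t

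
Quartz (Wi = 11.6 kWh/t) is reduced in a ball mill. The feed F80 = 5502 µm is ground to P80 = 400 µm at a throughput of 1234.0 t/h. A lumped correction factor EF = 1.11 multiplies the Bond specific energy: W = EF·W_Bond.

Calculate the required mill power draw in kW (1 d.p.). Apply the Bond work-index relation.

P = 5802.4 kW

Bond:  W = 10 Wi (1/√P − 1/√F)
W = 10·11.6·(1/√400 − 1/√5502) = 10·11.6·(0.036518) = 4.2361 kWh/t
Apply correction: 4.2361 × 1.11 = 4.7021 kWh/t
P = W·T = 4.7021·1234.0 = 5802.4 kW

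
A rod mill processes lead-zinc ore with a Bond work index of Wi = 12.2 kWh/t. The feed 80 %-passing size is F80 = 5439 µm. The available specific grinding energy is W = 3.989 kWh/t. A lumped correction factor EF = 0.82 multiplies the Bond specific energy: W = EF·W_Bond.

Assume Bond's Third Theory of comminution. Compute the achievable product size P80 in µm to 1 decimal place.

P80 = 350.2 µm

W = 10·Wi·[P80^(−½) − F80^(−½)]
W_Bond = W / EF = 3.989 / 0.82 = 4.8646 kWh/t
P80^-0.5 = F80^-0.5 + W_Bond/(10 Wi)
  = 4.8646/(10·12.2) + 1/√5439 = 0.039874 + 0.013559 = 0.053433
P80 = (1/0.053433)² = 18.7149² = 350.25 µm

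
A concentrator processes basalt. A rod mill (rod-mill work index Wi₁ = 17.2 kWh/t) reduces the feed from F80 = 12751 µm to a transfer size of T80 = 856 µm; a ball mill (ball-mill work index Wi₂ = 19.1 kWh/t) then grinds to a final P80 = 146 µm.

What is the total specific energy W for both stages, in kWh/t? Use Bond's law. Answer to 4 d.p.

Bond:  W = 10 Wi (1/√P − 1/√F)
Stage 1 (12751→856 µm, Wi₁=17.2): W₁ = 10·17.2·(0.034179 − 0.008856) = 4.3556 kWh/t
Stage 2 (856→146 µm, Wi₂=19.1): W₂ = 10·19.1·(0.082761 − 0.034179) = 9.2790 kWh/t
W = W₁ + W₂ = 4.3556 + 9.2790 = 13.6347 kWh/t

W = 13.6347 kWh/t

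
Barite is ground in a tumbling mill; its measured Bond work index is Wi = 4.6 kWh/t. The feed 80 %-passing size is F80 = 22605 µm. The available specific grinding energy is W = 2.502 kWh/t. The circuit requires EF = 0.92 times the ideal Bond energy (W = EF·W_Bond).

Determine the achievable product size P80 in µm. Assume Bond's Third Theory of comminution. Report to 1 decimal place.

W_Bond = 10·Wi·(1/√P₈₀ − 1/√F₈₀)
W_Bond = W / EF = 2.502 / 0.92 = 2.7196 kWh/t
⇒ 1/√P80 = W_Bond/(10 Wi) + 1/√F80
  = 2.7196/(10·4.6) + 1/√22605 = 0.059121 + 0.006651 = 0.065772
P80 = (1/0.065772)² = 15.2040² = 231.16 µm

P80 = 231.2 µm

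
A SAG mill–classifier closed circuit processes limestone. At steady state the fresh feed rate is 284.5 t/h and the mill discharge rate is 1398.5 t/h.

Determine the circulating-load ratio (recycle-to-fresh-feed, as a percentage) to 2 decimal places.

CL = 391.56 %

Steady state: M = F + R.
R = M − F = 1398.5 − 284.5 = 1114.0 t/h
CL = 100·R/F = 100·1114.0/284.5 = 391.56 %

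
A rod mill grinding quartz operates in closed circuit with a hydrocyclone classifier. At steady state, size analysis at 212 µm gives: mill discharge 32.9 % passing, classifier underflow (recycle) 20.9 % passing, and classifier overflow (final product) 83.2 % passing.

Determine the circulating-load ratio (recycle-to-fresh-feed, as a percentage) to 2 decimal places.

Two-product formula at 212 µm:
Fd + Rd = Ru + Fo ⇒ R/F = (o−d)/(d−u)
r = (83.2 − 32.9)/(32.9 − 20.9) = 50.3/12.0 = 4.1917
CL = 100·r = 419.17 %

CL = 419.17 %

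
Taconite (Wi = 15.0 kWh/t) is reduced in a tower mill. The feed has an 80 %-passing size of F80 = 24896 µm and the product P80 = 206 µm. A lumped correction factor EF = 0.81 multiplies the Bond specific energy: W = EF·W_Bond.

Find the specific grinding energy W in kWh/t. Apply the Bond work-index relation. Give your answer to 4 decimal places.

W = 7.6953 kWh/t

W_Bond = 10·Wi·(1/√P₈₀ − 1/√F₈₀)
1/√206 = 0.069673;  1/√24896 = 0.006338
W = 10·15.0·(0.069673 − 0.006338) = 9.5003 kWh/t
With EF = 0.81: W = 9.5003·0.81 = 7.6953 kWh/t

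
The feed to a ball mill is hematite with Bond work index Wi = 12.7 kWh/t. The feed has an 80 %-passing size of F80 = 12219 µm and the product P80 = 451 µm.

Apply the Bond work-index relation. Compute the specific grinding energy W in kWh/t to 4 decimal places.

W = 4.8313 kWh/t

W = 10·Wi·[P80^(−½) − F80^(−½)]
1/√451 = 0.047088;  1/√12219 = 0.009047
W = 10·12.7·(0.047088 − 0.009047) = 4.8313 kWh/t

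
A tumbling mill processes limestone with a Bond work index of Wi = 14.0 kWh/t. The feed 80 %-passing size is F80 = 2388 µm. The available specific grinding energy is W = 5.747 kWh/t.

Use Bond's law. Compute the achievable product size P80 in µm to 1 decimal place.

Bond: W = 10·Wi·(1/√P80 − 1/√F80)
1/√P80 = 1/√F80 + W/(10·Wi)
  = 5.7470/(10·14.0) + 1/√2388 = 0.041050 + 0.020464 = 0.061514
P80 = (1/0.061514)² = 16.2566² = 264.28 µm

P80 = 264.3 µm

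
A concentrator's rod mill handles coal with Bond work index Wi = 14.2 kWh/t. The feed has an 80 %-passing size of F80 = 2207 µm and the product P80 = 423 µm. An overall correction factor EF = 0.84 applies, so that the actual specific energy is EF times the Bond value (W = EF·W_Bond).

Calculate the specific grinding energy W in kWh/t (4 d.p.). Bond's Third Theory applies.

W = 3.2606 kWh/t

W_Bond = 10·Wi·(1/√P₈₀ − 1/√F₈₀)
1/√423 = 0.048622;  1/√2207 = 0.021286
W = 10·14.2·(0.048622 − 0.021286) = 3.8816 kWh/t
Apply correction: 3.8816 × 0.84 = 3.2606 kWh/t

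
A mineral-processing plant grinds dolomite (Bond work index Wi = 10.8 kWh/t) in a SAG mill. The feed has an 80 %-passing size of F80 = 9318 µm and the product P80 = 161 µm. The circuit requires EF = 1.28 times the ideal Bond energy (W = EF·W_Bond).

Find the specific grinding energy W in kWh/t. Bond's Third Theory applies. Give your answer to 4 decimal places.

W = 9.4627 kWh/t

Bond:  W = 10 Wi (1/√P − 1/√F)
1/√161 = 0.078811;  1/√9318 = 0.010359
W = 10·10.8·(0.078811 − 0.010359) = 7.3928 kWh/t
Apply correction: 7.3928 × 1.28 = 9.4627 kWh/t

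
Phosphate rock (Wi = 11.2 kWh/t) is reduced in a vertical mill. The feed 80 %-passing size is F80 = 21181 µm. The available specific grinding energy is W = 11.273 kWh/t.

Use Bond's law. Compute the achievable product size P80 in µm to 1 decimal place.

P80 = 86.5 µm

W = 10 Wi (1/√P80 − 1/√F80)  [Bond]
1/√P80 = 1/√F80 + W/(10·Wi)
  = 11.2730/(10·11.2) + 1/√21181 = 0.100652 + 0.006871 = 0.107523
P80 = (1/0.107523)² = 9.3003² = 86.50 µm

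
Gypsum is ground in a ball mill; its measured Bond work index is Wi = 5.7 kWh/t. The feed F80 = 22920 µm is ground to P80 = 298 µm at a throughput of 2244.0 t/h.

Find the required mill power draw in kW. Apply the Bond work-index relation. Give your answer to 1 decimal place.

P = 6564.6 kW

W_Bond = 10·Wi·(1/√P₈₀ − 1/√F₈₀)
W = 10·5.7·(1/√298 − 1/√22920) = 10·5.7·(0.051323) = 2.9254 kWh/t
Mill draw = 2.9254 × 2244.0 = 6564.6 kW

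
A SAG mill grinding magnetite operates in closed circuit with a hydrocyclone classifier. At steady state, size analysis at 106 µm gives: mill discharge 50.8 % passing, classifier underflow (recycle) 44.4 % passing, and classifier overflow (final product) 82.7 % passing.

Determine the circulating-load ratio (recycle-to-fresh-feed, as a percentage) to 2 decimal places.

Two-product formula at 106 µm:
r = (o − d)/(d − u)
r = (82.7 − 50.8)/(50.8 − 44.4) = 31.9/6.4 = 4.9844
CL = 100·r = 498.44 %

CL = 498.44 %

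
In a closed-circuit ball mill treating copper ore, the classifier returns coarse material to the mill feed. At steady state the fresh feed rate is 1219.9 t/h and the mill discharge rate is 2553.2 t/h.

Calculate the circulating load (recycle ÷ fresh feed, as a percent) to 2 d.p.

CL = 109.30 %

Steady state: M = F + R.
R = M − F = 2553.2 − 1219.9 = 1333.3 t/h
CL = 100·R/F = 100·1333.3/1219.9 = 109.30 %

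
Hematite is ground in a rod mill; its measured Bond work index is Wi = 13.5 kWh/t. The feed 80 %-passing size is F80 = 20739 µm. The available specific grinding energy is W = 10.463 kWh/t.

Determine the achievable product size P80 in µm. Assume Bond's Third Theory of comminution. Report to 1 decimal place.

W = 10 Wi (P80^-0.5 − F80^-0.5)
⇒ 1/√P80 = W/(10·Wi) + 1/√F80
  = 10.4630/(10·13.5) + 1/√20739 = 0.077504 + 0.006944 = 0.084448
P80 = (1/0.084448)² = 11.8417² = 140.22 µm

P80 = 140.2 µm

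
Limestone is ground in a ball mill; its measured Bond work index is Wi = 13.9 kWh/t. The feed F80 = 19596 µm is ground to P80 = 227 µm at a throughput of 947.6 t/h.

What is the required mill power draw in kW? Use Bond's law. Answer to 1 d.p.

P = 7801.4 kW

W_Bond = 10·Wi·(1/√P₈₀ − 1/√F₈₀)
W = 10·13.9·(1/√227 − 1/√19596) = 10·13.9·(0.059229) = 8.2328 kWh/t
P_mill = W·ṁ = 8.2328·947.6 = 7801.4 kW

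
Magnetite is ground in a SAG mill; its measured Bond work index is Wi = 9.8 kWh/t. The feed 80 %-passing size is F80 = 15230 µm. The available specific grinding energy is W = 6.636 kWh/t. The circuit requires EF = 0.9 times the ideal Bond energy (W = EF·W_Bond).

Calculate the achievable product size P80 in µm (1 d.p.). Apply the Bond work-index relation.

Bond:  W = 10 Wi (1/√P − 1/√F)
W_Bond = W / EF = 6.636 / 0.9 = 7.3733 kWh/t
⇒ 1/√P80 = W_Bond/(10 Wi) + 1/√F80
  = 7.3733/(10·9.8) + 1/√15230 = 0.075238 + 0.008103 = 0.083341
P80 = (1/0.083341)² = 11.9989² = 143.97 µm

P80 = 144.0 µm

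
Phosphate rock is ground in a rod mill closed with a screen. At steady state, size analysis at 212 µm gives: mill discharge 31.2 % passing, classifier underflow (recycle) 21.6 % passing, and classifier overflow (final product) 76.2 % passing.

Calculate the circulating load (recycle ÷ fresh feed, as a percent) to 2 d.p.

Let r = R/F. Size balance at 212 µm:
Fd + Rd = Ru + Fo ⇒ R/F = (o−d)/(d−u)
r = (76.2 − 31.2)/(31.2 − 21.6) = 45.0/9.6 = 4.6875
CL = 100·r = 468.75 %

CL = 468.75 %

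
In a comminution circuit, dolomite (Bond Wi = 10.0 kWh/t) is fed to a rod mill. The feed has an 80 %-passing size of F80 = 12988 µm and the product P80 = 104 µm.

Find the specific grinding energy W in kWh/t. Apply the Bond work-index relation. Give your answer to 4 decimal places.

W = 8.9283 kWh/t

W = 10·Wi·(P80^(-½) − F80^(-½))
1/√104 = 0.098058;  1/√12988 = 0.008775
W = 10·10.0·(0.098058 − 0.008775) = 8.9283 kWh/t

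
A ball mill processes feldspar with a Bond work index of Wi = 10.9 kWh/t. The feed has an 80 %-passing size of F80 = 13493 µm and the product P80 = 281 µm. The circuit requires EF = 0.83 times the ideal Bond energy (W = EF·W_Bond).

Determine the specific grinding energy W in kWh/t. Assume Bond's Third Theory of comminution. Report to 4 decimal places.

W = 10 Wi / √P80 − 10 Wi / √F80
1/√281 = 0.059655;  1/√13493 = 0.008609
W = 10·10.9·(0.059655 − 0.008609) = 5.5640 kWh/t
Apply correction: 5.5640 × 0.83 = 4.6181 kWh/t

W = 4.6181 kWh/t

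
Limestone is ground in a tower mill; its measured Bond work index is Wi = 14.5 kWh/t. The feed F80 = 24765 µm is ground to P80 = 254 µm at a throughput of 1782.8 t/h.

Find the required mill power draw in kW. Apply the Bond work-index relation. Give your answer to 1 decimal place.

P = 14577.4 kW

Bond:  W = 10 Wi (1/√P − 1/√F)
W = 10·14.5·(1/√254 − 1/√24765) = 10·14.5·(0.056391) = 8.1767 kWh/t
Power = W × throughput = 8.1767 kWh/t × 1782.8 t/h = 14577.4 kW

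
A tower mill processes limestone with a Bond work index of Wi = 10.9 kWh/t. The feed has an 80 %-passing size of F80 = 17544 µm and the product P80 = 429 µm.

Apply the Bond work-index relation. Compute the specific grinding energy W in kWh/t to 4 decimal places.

W = 4.4396 kWh/t

W = 10 Wi (P80^-0.5 − F80^-0.5)
1/√429 = 0.048280;  1/√17544 = 0.007550
W = 10·10.9·(0.048280 − 0.007550) = 4.4396 kWh/t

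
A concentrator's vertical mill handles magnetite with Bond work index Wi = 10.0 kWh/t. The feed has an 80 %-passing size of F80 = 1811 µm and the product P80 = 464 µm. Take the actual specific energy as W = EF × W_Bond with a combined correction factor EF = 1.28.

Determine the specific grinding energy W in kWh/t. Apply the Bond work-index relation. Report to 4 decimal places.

W = 2.9344 kWh/t

W = 10 Wi (P80^-0.5 − F80^-0.5)
1/√464 = 0.046424;  1/√1811 = 0.023499
W = 10·10.0·(0.046424 − 0.023499) = 2.2925 kWh/t
Apply correction: 2.2925 × 1.28 = 2.9344 kWh/t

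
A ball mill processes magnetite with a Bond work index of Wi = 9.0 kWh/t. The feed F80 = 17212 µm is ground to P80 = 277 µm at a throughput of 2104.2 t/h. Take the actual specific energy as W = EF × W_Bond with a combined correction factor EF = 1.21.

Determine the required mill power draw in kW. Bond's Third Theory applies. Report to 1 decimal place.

P = 12021.5 kW

W = 10·Wi·[P80^(−½) − F80^(−½)]
W = 10·9.0·(1/√277 − 1/√17212) = 10·9.0·(0.052462) = 4.7216 kWh/t
Corrected W = EF·W_Bond = 1.21·4.7216 = 5.7131 kWh/t
Mill draw = 5.7131 × 2104.2 = 12021.5 kW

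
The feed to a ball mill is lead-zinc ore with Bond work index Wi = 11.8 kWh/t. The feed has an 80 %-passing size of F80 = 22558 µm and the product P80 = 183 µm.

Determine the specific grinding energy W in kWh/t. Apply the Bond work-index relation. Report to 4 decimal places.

W = 7.9372 kWh/t

W_Bond = 10·Wi·(1/√P₈₀ − 1/√F₈₀)
1/√183 = 0.073922;  1/√22558 = 0.006658
W = 10·11.8·(0.073922 − 0.006658) = 7.9372 kWh/t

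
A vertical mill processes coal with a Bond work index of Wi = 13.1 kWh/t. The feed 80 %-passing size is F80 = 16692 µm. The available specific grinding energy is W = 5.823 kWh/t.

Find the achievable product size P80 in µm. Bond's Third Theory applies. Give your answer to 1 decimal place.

P80 = 367.1 µm

W_Bond = 10·Wi·(1/√P₈₀ − 1/√F₈₀)
⇒ 1/√P80 = W/(10·Wi) + 1/√F80
  = 5.8230/(10·13.1) + 1/√16692 = 0.044450 + 0.007740 = 0.052190
P80 = (1/0.052190)² = 19.1606² = 367.13 µm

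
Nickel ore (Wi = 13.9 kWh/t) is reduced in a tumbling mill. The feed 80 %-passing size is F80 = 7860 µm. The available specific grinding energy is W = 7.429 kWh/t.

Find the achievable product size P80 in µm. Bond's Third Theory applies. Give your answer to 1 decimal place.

P80 = 238.7 µm

W_Bond = 10·Wi·(1/√P₈₀ − 1/√F₈₀)
P80^-0.5 = F80^-0.5 + W/(10 Wi)
  = 7.4290/(10·13.9) + 1/√7860 = 0.053446 + 0.011279 = 0.064726
P80 = (1/0.064726)² = 15.4499² = 238.70 µm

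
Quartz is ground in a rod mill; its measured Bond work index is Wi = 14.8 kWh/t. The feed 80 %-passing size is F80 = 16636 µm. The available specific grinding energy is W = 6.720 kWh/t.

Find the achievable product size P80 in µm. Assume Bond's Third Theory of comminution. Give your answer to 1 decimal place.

P80 = 353.9 µm

W = 10 Wi (1/√P80 − 1/√F80)  [Bond]
1/√P80 = 1/√F80 + W/(10·Wi)
  = 6.7200/(10·14.8) + 1/√16636 = 0.045405 + 0.007753 = 0.053159
P80 = (1/0.053159)² = 18.8117² = 353.88 µm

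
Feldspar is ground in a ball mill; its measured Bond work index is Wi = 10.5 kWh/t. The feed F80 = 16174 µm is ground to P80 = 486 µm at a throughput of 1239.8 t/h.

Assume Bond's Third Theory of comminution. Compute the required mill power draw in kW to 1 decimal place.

P = 4881.4 kW

Bond: W = 10·Wi·(1/√P80 − 1/√F80)
W = 10·10.5·(1/√486 − 1/√16174) = 10·10.5·(0.037498) = 3.9373 kWh/t
P_mill = W·ṁ = 3.9373·1239.8 = 4881.4 kW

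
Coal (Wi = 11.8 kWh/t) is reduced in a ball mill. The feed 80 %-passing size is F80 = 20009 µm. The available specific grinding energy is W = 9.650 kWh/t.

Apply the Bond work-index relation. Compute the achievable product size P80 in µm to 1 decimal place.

P80 = 126.7 µm

W = 10 Wi (1/√P80 − 1/√F80)  [Bond]
P80^-0.5 = F80^-0.5 + W/(10 Wi)
  = 9.6500/(10·11.8) + 1/√20009 = 0.081780 + 0.007069 = 0.088849
P80 = (1/0.088849)² = 11.2550² = 126.68 µm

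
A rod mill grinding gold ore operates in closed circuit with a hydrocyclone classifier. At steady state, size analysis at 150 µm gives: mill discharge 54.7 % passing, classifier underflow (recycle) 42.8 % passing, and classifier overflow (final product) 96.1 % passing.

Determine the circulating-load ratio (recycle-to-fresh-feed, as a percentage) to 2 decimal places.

Let r = R/F. Size balance at 150 µm:
(1+r)·d = r·u + o ⇒ r = (o−d)/(d−u)
r = (96.1 − 54.7)/(54.7 − 42.8) = 41.4/11.9 = 3.4790
CL = 100·r = 347.90 %

CL = 347.90 %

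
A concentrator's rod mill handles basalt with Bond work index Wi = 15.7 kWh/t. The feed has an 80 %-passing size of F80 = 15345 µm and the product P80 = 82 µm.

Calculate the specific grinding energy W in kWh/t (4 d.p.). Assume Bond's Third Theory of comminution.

W_Bond = 10·Wi·(1/√P₈₀ − 1/√F₈₀)
1/√82 = 0.110432;  1/√15345 = 0.008073
W = 10·15.7·(0.110432 − 0.008073) = 16.0703 kWh/t

W = 16.0703 kWh/t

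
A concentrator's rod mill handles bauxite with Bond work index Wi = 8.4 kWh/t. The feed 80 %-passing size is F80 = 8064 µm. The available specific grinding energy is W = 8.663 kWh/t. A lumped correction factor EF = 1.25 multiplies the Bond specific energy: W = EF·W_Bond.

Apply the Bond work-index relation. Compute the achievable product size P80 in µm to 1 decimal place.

P80 = 114.0 µm

W_Bond = 10·Wi·(1/√P₈₀ − 1/√F₈₀)
W_Bond = W / EF = 8.663 / 1.25 = 6.9304 kWh/t
P80^(−½) = W_Bond/(10 Wi) + F80^(−½)
  = 6.9304/(10·8.4) + 1/√8064 = 0.082505 + 0.011136 = 0.093641
P80 = (1/0.093641)² = 10.6791² = 114.04 µm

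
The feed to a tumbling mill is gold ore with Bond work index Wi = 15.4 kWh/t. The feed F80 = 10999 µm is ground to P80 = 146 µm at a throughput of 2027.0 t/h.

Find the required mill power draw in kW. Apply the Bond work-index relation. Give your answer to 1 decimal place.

P = 22857.9 kW

W = 10 Wi / √P80 − 10 Wi / √F80
W = 10·15.4·(1/√146 − 1/√10999) = 10·15.4·(0.073226) = 11.2767 kWh/t
P_mill = W·ṁ = 11.2767·2027.0 = 22857.9 kW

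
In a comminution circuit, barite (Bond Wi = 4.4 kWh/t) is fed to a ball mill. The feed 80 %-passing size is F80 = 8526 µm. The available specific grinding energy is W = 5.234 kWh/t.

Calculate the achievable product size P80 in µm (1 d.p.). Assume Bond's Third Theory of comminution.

W = 10 Wi / √P80 − 10 Wi / √F80
P80^-0.5 = F80^-0.5 + W/(10 Wi)
  = 5.2340/(10·4.4) + 1/√8526 = 0.118955 + 0.010830 = 0.129785
P80 = (1/0.129785)² = 7.7051² = 59.37 µm

P80 = 59.4 µm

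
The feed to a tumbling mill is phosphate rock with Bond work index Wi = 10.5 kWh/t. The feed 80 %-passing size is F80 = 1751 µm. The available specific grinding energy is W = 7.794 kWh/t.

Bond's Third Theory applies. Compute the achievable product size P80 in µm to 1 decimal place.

Bond: W = 10·Wi·(1/√P80 − 1/√F80)
1/√P80 = 1/√F80 + W/(10·Wi)
  = 7.7940/(10·10.5) + 1/√1751 = 0.074229 + 0.023898 = 0.098126
P80 = (1/0.098126)² = 10.1909² = 103.86 µm

P80 = 103.9 µm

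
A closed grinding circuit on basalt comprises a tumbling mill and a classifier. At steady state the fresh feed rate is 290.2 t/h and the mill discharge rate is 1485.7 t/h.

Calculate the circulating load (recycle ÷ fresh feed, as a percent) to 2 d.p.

M = F + R at steady state, so:
R = M − F = 1485.7 − 290.2 = 1195.5 t/h
CL = 100·R/F = 100·1195.5/290.2 = 411.96 %

CL = 411.96 %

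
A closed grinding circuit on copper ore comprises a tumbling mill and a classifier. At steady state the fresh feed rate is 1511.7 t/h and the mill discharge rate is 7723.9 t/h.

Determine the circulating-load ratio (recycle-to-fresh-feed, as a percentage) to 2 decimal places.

Discharge = new feed + return, hence
R = M − F = 7723.9 − 1511.7 = 6212.2 t/h
CL = 100·R/F = 100·6212.2/1511.7 = 410.94 %

CL = 410.94 %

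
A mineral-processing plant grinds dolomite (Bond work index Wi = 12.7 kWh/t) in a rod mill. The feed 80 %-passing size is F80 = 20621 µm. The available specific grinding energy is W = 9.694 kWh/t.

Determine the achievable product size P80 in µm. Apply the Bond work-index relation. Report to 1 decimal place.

W = 10 Wi (1/√P80 − 1/√F80)  [Bond]
⇒ 1/√P80 = W/(10·Wi) + 1/√F80
  = 9.6940/(10·12.7) + 1/√20621 = 0.076331 + 0.006964 = 0.083294
P80 = (1/0.083294)² = 12.0056² = 144.13 µm

P80 = 144.1 µm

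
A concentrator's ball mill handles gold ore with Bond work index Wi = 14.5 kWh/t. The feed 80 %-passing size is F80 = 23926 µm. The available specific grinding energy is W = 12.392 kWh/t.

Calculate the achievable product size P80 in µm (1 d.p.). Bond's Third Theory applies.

W = 10 Wi (1/√P80 − 1/√F80)  [Bond]
⇒ 1/√P80 = W/(10 Wi) + 1/√F80
  = 12.3920/(10·14.5) + 1/√23926 = 0.085462 + 0.006465 = 0.091927
P80 = (1/0.091927)² = 10.8782² = 118.34 µm

P80 = 118.3 µm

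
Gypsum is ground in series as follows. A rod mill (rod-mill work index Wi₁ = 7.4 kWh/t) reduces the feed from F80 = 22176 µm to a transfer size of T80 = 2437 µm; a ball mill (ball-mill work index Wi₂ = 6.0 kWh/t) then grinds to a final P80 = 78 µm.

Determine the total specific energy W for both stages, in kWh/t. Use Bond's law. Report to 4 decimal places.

W = 10 Wi / √P80 − 10 Wi / √F80
Stage 1 (22176→2437 µm, Wi₁=7.4): W₁ = 10·7.4·(0.020257 − 0.006715) = 1.0021 kWh/t
Stage 2 (2437→78 µm, Wi₂=6.0): W₂ = 10·6.0·(0.113228 − 0.020257) = 5.5783 kWh/t
W = W₁ + W₂ = 1.0021 + 5.5783 = 6.5803 kWh/t

W = 6.5803 kWh/t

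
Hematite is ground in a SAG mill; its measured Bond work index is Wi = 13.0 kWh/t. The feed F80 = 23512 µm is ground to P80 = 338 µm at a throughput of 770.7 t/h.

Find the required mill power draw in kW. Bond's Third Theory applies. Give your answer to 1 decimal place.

W = 10 Wi / √P80 − 10 Wi / √F80
W = 10·13.0·(1/√338 − 1/√23512) = 10·13.0·(0.047871) = 6.2233 kWh/t
P_mill = W·ṁ = 6.2233·770.7 = 4796.3 kW

P = 4796.3 kW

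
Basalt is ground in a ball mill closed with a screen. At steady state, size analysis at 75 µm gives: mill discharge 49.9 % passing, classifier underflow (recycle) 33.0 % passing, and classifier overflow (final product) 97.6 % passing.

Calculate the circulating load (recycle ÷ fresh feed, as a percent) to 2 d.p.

CL = 282.25 %

Classifier node, passing 75 µm:
(1+r)d = ru + o → r = (o−d)/(d−u)
r = (97.6 − 49.9)/(49.9 − 33.0) = 47.7/16.9 = 2.8225
CL = 100·r = 282.25 %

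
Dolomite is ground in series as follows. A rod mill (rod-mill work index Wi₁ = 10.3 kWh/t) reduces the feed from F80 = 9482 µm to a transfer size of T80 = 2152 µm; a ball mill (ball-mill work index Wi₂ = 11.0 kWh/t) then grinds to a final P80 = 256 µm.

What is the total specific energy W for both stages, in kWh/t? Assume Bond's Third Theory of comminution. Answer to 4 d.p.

W = 5.6663 kWh/t

Bond: W = 10·Wi·(1/√P80 − 1/√F80)
Stage 1 (9482→2152 µm, Wi₁=10.3): W₁ = 10·10.3·(0.021557 − 0.010270) = 1.1626 kWh/t
Stage 2 (2152→256 µm, Wi₂=11.0): W₂ = 10·11.0·(0.062500 − 0.021557) = 4.5038 kWh/t
W = W₁ + W₂ = 1.1626 + 4.5038 = 5.6663 kWh/t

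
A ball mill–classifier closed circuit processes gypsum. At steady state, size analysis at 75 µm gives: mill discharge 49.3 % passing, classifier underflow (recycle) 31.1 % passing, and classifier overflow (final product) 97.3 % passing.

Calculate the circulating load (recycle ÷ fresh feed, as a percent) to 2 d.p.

CL = 263.74 %

Let r = R/F. Size balance at 75 µm:
(1+r)·d = r·u + o ⇒ r = (o−d)/(d−u)
r = (97.3 − 49.3)/(49.3 − 31.1) = 48.0/18.2 = 2.6374
CL = 100·r = 263.74 %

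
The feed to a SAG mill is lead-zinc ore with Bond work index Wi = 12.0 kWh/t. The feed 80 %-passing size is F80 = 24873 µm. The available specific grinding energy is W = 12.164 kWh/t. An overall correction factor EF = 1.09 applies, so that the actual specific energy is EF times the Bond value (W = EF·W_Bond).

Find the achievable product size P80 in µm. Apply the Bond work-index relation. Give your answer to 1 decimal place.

W = 10 Wi / √P80 − 10 Wi / √F80
W_Bond = W / EF = 12.164 / 1.09 = 11.1596 kWh/t
P80^-0.5 = F80^-0.5 + W_Bond/(10 Wi)
  = 11.1596/(10·12.0) + 1/√24873 = 0.092997 + 0.006341 = 0.099338
P80 = (1/0.099338)² = 10.0667² = 101.34 µm

P80 = 101.3 µm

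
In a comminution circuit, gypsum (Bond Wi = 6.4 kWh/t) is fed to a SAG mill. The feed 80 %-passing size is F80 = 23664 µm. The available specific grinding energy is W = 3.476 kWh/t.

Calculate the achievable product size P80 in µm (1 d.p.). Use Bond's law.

W = 10 Wi (P80^-0.5 − F80^-0.5)
P80^-0.5 = F80^-0.5 + W/(10 Wi)
  = 3.4760/(10·6.4) + 1/√23664 = 0.054312 + 0.006501 = 0.060813
P80 = (1/0.060813)² = 16.4438² = 270.40 µm

P80 = 270.4 µm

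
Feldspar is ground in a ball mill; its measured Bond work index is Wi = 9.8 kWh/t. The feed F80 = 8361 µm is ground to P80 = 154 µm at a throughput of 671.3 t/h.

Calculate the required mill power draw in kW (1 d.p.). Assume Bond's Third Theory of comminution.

W = 10·Wi·[P80^(−½) − F80^(−½)]
W = 10·9.8·(1/√154 − 1/√8361) = 10·9.8·(0.069646) = 6.8253 kWh/t
P = W·T = 6.8253·671.3 = 4581.8 kW

P = 4581.8 kW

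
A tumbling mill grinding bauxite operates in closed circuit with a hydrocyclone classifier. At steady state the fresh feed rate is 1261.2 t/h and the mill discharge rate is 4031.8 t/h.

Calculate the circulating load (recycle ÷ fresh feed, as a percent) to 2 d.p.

CL = 219.68 %

M = F + R at steady state, so:
R = M − F = 4031.8 − 1261.2 = 2770.6 t/h
CL = 100·R/F = 100·2770.6/1261.2 = 219.68 %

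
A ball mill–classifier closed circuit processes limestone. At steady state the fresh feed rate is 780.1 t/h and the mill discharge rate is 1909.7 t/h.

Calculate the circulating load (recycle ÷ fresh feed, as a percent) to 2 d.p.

CL = 144.80 %

M = F + R at steady state, so:
R = M − F = 1909.7 − 780.1 = 1129.6 t/h
CL = 100·R/F = 100·1129.6/780.1 = 144.80 %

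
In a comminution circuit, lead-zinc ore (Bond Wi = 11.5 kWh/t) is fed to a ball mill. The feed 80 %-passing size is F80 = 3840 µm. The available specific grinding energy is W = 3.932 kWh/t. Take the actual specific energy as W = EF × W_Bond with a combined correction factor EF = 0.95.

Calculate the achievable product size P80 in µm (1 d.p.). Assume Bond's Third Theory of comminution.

P80 = 368.0 µm

W = 10 Wi / √P80 − 10 Wi / √F80
W_Bond = W / EF = 3.932 / 0.95 = 4.1389 kWh/t
⇒ 1/√P80 = W_Bond/(10 Wi) + 1/√F80
  = 4.1389/(10·11.5) + 1/√3840 = 0.035991 + 0.016137 = 0.052128
P80 = (1/0.052128)² = 19.1834² = 368.00 µm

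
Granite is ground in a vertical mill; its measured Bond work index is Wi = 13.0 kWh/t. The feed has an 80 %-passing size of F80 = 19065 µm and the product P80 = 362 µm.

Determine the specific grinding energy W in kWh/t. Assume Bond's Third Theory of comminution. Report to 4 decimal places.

W = 5.8911 kWh/t

Bond:  W = 10 Wi (1/√P − 1/√F)
1/√362 = 0.052559;  1/√19065 = 0.007242
W = 10·13.0·(0.052559 − 0.007242) = 5.8911 kWh/t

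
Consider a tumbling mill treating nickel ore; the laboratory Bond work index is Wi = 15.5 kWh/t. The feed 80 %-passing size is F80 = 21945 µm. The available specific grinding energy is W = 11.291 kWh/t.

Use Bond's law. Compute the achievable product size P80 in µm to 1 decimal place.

W = 10·Wi·[P80^(−½) − F80^(−½)]
⇒ 1/√P80 = W/(10·Wi) + 1/√F80
  = 11.2910/(10·15.5) + 1/√21945 = 0.072845 + 0.006750 = 0.079596
P80 = (1/0.079596)² = 12.5635² = 157.84 µm

P80 = 157.8 µm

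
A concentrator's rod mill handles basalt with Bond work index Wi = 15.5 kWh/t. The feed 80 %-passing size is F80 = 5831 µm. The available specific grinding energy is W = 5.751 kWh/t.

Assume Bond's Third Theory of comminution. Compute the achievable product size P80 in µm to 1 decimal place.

Bond: W = 10·Wi·(1/√P80 − 1/√F80)
⇒ 1/√P80 = W/(10 Wi) + 1/√F80
  = 5.7510/(10·15.5) + 1/√5831 = 0.037103 + 0.013096 = 0.050199
P80 = (1/0.050199)² = 19.9207² = 396.84 µm

P80 = 396.8 µm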